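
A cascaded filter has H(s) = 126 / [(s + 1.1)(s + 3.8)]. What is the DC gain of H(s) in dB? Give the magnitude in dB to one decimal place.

H(0) = 126 / (1.1 × 3.8) = 30.144
20 log₁₀(30.144) = 29.58 dB

29.6 dB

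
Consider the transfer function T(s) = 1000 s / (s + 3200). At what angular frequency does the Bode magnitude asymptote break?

The single real pole at s = −3200 gives a corner at ω = 3200 rad s⁻¹.

3200 rad s⁻¹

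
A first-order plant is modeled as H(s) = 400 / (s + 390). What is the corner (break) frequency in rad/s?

390 rad/s

The single real pole at s = −390 gives a corner at ω = 390 rad/s.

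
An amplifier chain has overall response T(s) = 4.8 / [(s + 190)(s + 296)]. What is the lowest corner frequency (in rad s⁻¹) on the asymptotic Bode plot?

Break frequencies occur at each pole and zero magnitude: 190 rad s⁻¹, 296 rad s⁻¹.
The lowest is 190 rad s⁻¹.

190 rad s⁻¹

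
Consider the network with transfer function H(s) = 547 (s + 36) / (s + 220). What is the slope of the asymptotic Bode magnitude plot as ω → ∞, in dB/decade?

0 dB/decade

With 1 zero and 1 pole, the high-frequency asymptotic slope is 20 × (1 − 1) = 0 dB/decade.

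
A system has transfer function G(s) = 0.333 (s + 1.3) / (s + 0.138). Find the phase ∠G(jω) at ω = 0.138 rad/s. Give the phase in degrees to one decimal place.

-38.9°

∠(j0.138 + 1.3) = arctan(0.138/1.3) = 6.06°
∠(j0.138 + 0.138) = arctan(0.138/0.138) = 45.00°
∠G(j0.138) = 6.06° − 45.00° = -38.94°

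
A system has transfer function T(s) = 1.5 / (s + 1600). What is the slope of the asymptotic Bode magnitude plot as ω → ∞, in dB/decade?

With 0 zeros and 1 pole, the high-frequency asymptotic slope is 20 × (0 − 1) = -20 dB/decade.

-20 dB/decade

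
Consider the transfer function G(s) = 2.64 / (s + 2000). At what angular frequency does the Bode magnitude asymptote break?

2000 rad/s

The single real pole at s = −2000 gives a corner at ω = 2000 rad/s.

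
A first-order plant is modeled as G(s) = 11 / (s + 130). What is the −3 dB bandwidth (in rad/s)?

For a single-pole low-pass, the −3 dB point is at the pole: ω = 130 rad/s.

130 rad/s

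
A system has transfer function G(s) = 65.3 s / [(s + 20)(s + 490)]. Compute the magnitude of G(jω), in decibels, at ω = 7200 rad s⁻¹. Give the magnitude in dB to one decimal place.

|j7200| = 7200
|j7200 + 20| = √(7200² + 20²) = 7200
|j7200 + 490| = √(7200² + 490²) = 7217
|G(j7200)| = 65.3 × 7200 / (7200 × 7217) = 0.0090485
20 log₁₀(0.0090485) = -40.87 dB

-40.9 dB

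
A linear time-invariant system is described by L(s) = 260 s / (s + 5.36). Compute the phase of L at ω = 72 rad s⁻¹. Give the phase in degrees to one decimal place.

∠(j72) = 90.00°
∠(j72 + 5.36) = arctan(72/5.36) = 85.74°
∠L(j72) = 90.00° − 85.74° = 4.26°

4.3 deg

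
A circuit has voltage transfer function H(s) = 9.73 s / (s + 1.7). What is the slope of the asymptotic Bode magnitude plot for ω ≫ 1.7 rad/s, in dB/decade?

0 dB/decade

With 1 zero and 1 pole, the high-frequency asymptotic slope is 20 × (1 − 1) = 0 dB/decade.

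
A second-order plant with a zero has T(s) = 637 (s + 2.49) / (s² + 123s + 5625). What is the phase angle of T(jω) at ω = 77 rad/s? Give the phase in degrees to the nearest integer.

∠(j77 + 2.49) = arctan(77/2.49) = 88.15°
∠[(j77)² + 123(j77) + 5625] = ∠[-304 + j9471] = 91.84°
∠T(j77) = 88.15° − 91.84° = -3.69°

-4 deg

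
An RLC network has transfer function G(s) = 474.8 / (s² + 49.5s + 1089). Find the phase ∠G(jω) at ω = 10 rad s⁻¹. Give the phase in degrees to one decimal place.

-26.6°

∠[(j10)² + 49.5(j10) + 1089] = ∠[989 + j495] = 26.59°
∠G(j10) = −26.59° = -26.59°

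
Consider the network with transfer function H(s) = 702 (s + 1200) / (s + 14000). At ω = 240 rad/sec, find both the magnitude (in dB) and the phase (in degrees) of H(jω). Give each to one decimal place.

|j240 + 1200| = √(240² + 1200²) = 1224
|j240 + 14000| = √(240² + 14000²) = 1.4e+04
|H(j240)| = 702 × 1224 / 1.4e+04 = 61.354
20 log₁₀(61.354) = 35.76 dB
∠(j240 + 1200) = arctan(240/1200) = 11.31°
∠(j240 + 14000) = arctan(240/14000) = 0.98°
∠H(j240) = 11.31° − 0.98° = 10.33°

|H| = 35.8 dB, ∠H = 10.3°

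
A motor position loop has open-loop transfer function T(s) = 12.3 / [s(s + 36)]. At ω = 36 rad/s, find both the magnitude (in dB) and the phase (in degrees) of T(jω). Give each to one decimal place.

|T| = -43.5 dB, ∠T = -135.0°

|j36 + 36| = √(36² + 36²) = 50.91
|j36| = 36
|T(j36)| = 12.3 / (50.91 × 36) = 0.006711
20 log₁₀(0.006711) = -43.46 dB
∠(j36 + 36) = arctan(36/36) = 45.00°
∠(j36) = 90.00°
∠T(j36) = − (45.00° + 90.00°) = -135.00°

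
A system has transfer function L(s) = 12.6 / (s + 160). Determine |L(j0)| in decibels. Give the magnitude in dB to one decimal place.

-22.1 dB

L(0) = 12.6 / 160 = 0.07875
20 log₁₀(0.07875) = -22.07 dB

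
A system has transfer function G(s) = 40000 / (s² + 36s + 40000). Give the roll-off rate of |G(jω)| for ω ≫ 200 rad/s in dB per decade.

-40 dB/decade

With 0 zeros and 2 poles, the high-frequency asymptotic slope is 20 × (0 − 2) = -40 dB/decade.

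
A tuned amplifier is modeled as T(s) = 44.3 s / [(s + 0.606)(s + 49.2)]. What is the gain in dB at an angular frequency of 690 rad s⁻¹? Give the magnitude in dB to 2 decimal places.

|j690| = 690
|j690 + 0.606| = √(690² + 0.606²) = 690
|j690 + 49.2| = √(690² + 49.2²) = 691.8
|T(j690)| = 44.3 × 690 / (690 × 691.8) = 0.06404
20 log₁₀(0.06404) = -23.871 dB

-23.87 dB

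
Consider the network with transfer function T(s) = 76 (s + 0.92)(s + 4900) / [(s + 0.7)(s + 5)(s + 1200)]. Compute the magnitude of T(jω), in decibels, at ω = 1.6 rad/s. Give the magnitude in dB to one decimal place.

|j1.6 + 0.92| = √(1.6² + 0.92²) = 1.846
|j1.6 + 4900| = √(1.6² + 4900²) = 4900
|j1.6 + 0.7| = √(1.6² + 0.7²) = 1.746
|j1.6 + 5| = √(1.6² + 5²) = 5.25
|j1.6 + 1200| = √(1.6² + 1200²) = 1200
|T(j1.6)| = 76 × 1.846 × 4900 / (1.746 × 5.25 × 1200) = 62.472
20 log₁₀(62.472) = 35.91 dB

35.9 dB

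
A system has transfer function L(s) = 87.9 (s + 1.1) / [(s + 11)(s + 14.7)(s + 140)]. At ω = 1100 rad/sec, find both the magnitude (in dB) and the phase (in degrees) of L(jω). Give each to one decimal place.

|j1100 + 1.1| = √(1100² + 1.1²) = 1100
|j1100 + 11| = √(1100² + 11²) = 1100
|j1100 + 14.7| = √(1100² + 14.7²) = 1100
|j1100 + 140| = √(1100² + 140²) = 1109
|L(j1100)| = 87.9 × 1100 / (1100 × 1100 × 1109) = 7.2053e-05
20 log₁₀(7.2053e-05) = -82.85 dB
∠(j1100 + 1.1) = arctan(1100/1.1) = 89.94°
∠(j1100 + 11) = arctan(1100/11) = 89.43°
∠(j1100 + 14.7) = arctan(1100/14.7) = 89.23°
∠(j1100 + 140) = arctan(1100/140) = 82.75°
∠L(j1100) = 89.94° − (89.43° + 89.23° + 82.75°) = -171.47°

|L| = -82.8 dB, ∠L = -171.5°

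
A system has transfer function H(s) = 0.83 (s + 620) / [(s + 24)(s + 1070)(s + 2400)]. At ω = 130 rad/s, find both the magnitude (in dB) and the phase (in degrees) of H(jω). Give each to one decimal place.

|j130 + 620| = √(130² + 620²) = 633.5
|j130 + 24| = √(130² + 24²) = 132.2
|j130 + 1070| = √(130² + 1070²) = 1078
|j130 + 2400| = √(130² + 2400²) = 2404
|H(j130)| = 0.83 × 633.5 / (132.2 × 1078 × 2404) = 1.5352e-06
20 log₁₀(1.5352e-06) = -116.28 dB
∠(j130 + 620) = arctan(130/620) = 11.84°
∠(j130 + 24) = arctan(130/24) = 79.54°
∠(j130 + 1070) = arctan(130/1070) = 6.93°
∠(j130 + 2400) = arctan(130/2400) = 3.10°
∠H(j130) = 11.84° − (79.54° + 6.93° + 3.10°) = -77.73°

|H| = -116.3 dB, ∠H = -77.7°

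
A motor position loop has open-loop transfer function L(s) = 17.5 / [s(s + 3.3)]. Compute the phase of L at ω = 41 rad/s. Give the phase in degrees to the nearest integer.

∠(j41 + 3.3) = arctan(41/3.3) = 85.40°
∠(j41) = 90.00°
∠L(j41) = − (85.40° + 90.00°) = -175.40°

-175 deg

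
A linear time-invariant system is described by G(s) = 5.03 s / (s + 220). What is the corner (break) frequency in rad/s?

The single real pole at s = −220 gives a corner at ω = 220 rad/s.

220 rad/s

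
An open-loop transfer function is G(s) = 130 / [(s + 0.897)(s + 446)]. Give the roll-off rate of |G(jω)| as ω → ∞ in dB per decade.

-40 dB/decade

With 0 zeros and 2 poles, the high-frequency asymptotic slope is 20 × (0 − 2) = -40 dB/decade.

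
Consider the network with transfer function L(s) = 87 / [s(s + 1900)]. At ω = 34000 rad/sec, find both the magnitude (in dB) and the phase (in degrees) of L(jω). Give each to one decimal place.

|L| = -142.5 dB, ∠L = -176.8 deg

|j34000 + 1900| = √(34000² + 1900²) = 3.405e+04
|j34000| = 3.4e+04
|L(j34000)| = 87 / (3.405e+04 × 3.4e+04) = 7.5142e-08
20 log₁₀(7.5142e-08) = -142.48 dB
∠(j34000 + 1900) = arctan(34000/1900) = 86.80°
∠(j34000) = 90.00°
∠L(j34000) = − (86.80° + 90.00°) = -176.80°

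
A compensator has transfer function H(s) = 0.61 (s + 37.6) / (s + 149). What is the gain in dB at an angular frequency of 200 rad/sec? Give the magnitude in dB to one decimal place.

|j200 + 37.6| = √(200² + 37.6²) = 203.5
|j200 + 149| = √(200² + 149²) = 249.4
|H(j200)| = 0.61 × 203.5 / 249.4 = 0.49774
20 log₁₀(0.49774) = -6.06 dB

-6.1 dB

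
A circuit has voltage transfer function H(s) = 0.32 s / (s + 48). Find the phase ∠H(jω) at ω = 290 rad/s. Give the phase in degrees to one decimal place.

9.4°

∠(j290) = 90.00°
∠(j290 + 48) = arctan(290/48) = 80.60°
∠H(j290) = 90.00° − 80.60° = 9.40°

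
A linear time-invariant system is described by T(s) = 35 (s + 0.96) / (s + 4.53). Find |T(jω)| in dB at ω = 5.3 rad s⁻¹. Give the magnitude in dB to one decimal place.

|j5.3 + 0.96| = √(5.3² + 0.96²) = 5.386
|j5.3 + 4.53| = √(5.3² + 4.53²) = 6.972
|T(j5.3)| = 35 × 5.386 / 6.972 = 27.039
20 log₁₀(27.039) = 28.64 dB

28.6 dB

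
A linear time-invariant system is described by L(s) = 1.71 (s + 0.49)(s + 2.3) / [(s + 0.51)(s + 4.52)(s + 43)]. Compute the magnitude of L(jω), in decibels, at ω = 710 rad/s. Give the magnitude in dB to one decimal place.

|j710 + 0.49| = √(710² + 0.49²) = 710
|j710 + 2.3| = √(710² + 2.3²) = 710
|j710 + 0.51| = √(710² + 0.51²) = 710
|j710 + 4.52| = √(710² + 4.52²) = 710
|j710 + 43| = √(710² + 43²) = 711.3
|L(j710)| = 1.71 × 710 × 710 / (710 × 710 × 711.3) = 0.002404
20 log₁₀(0.002404) = -52.38 dB

-52.4 dB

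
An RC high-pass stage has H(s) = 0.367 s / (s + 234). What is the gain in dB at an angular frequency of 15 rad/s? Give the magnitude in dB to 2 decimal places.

|j15| = 15
|j15 + 234| = √(15² + 234²) = 234.5
|H(j15)| = 0.367 × 15 / 234.5 = 0.023477
20 log₁₀(0.023477) = -32.587 dB

-32.59 dB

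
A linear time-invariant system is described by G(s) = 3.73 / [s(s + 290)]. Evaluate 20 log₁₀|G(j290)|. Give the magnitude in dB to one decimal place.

|j290 + 290| = √(290² + 290²) = 410.1
|j290| = 290
|G(j290)| = 3.73 / (410.1 × 290) = 3.1362e-05
20 log₁₀(3.1362e-05) = -90.07 dB

-90.1 dB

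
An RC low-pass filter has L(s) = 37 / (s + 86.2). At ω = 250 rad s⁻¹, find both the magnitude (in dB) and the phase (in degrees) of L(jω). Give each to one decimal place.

|j250 + 86.2| = √(250² + 86.2²) = 264.4
|L(j250)| = 37 / 264.4 = 0.13992
20 log₁₀(0.13992) = -17.08 dB
∠(j250 + 86.2) = arctan(250/86.2) = 70.98°
∠L(j250) = −70.98° = -70.98°

|L| = -17.1 dB, ∠L = -71.0°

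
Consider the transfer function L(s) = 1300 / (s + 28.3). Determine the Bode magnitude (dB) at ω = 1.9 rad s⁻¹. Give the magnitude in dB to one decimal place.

33.2 dB

|j1.9 + 28.3| = √(1.9² + 28.3²) = 28.36
|L(j1.9)| = 1300 / 28.36 = 45.833
20 log₁₀(45.833) = 33.22 dB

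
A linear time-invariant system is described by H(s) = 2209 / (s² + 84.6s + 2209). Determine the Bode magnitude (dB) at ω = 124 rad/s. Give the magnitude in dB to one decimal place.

|(j124)² + 84.6(j124) + 2209| = |-13167 + j10490| = 1.684e+04
|H(j124)| = 2209 / 1.684e+04 = 0.13121
20 log₁₀(0.13121) = -17.64 dB

-17.6 dB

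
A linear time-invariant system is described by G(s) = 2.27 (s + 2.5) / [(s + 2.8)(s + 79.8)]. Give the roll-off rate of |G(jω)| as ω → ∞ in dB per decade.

-20 dB/decade

With 1 zero and 2 poles, the high-frequency asymptotic slope is 20 × (1 − 2) = -20 dB/decade.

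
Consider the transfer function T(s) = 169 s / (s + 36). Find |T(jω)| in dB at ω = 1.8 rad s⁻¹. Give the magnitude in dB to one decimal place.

18.5 dB

|j1.8| = 1.8
|j1.8 + 36| = √(1.8² + 36²) = 36.04
|T(j1.8)| = 169 × 1.8 / 36.04 = 8.4395
20 log₁₀(8.4395) = 18.53 dB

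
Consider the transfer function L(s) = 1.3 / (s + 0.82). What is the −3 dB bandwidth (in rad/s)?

For a single-pole low-pass, the −3 dB point is at the pole: ω = 0.82 rad/s.

0.82 rad/s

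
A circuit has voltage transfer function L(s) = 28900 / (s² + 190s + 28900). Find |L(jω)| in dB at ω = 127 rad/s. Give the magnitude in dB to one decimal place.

0.5 dB

|(j127)² + 190(j127) + 28900| = |12771 + j24130| = 2.73e+04
|L(j127)| = 28900 / 2.73e+04 = 1.0586
20 log₁₀(1.0586) = 0.49 dB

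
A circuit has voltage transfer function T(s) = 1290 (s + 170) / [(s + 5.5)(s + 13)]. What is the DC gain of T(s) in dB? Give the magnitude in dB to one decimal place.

69.7 dB

T(0) = 1290 × 170 / (5.5 × 13) = 3067.1
20 log₁₀(3067.1) = 69.73 dB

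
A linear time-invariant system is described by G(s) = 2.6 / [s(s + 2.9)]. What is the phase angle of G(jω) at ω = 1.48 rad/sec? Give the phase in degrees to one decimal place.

-117.0 deg

∠(j1.48 + 2.9) = arctan(1.48/2.9) = 27.04°
∠(j1.48) = 90.00°
∠G(j1.48) = − (27.04° + 90.00°) = -117.04°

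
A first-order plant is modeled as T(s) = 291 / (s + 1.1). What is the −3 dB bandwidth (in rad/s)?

For a single-pole low-pass, the −3 dB point is at the pole: ω = 1.1 rad/s.

1.1 rad/s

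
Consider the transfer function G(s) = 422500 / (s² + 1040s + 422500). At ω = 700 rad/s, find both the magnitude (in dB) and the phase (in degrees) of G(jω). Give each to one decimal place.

|(j700)² + 1040(j700) + 422500| = |-67500 + j7.28e+05| = 7.311e+05
|G(j700)| = 422500 / 7.311e+05 = 0.57788
20 log₁₀(0.57788) = -4.76 dB
∠[(j700)² + 1040(j700) + 422500] = ∠[-67500 + j7.28e+05] = 95.30°
∠G(j700) = −95.30° = -95.30°

|G| = -4.8 dB, ∠G = -95.3°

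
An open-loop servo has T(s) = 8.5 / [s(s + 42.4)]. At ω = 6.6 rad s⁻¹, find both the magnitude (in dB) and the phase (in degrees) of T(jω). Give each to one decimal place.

|j6.6 + 42.4| = √(6.6² + 42.4²) = 42.91
|j6.6| = 6.6
|T(j6.6)| = 8.5 / (42.91 × 6.6) = 0.030013
20 log₁₀(0.030013) = -30.45 dB
∠(j6.6 + 42.4) = arctan(6.6/42.4) = 8.85°
∠(j6.6) = 90.00°
∠T(j6.6) = − (8.85° + 90.00°) = -98.85°

|T| = -30.5 dB, ∠T = -98.8°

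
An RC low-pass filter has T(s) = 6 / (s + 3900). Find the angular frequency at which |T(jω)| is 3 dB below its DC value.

3900 rad s⁻¹

For a single-pole low-pass, the −3 dB point is at the pole: ω = 3900 rad s⁻¹.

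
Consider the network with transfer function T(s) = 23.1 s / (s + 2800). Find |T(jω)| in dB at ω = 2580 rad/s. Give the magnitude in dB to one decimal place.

23.9 dB

|j2580| = 2580
|j2580 + 2800| = √(2580² + 2800²) = 3807
|T(j2580)| = 23.1 × 2580 / 3807 = 15.653
20 log₁₀(15.653) = 23.89 dB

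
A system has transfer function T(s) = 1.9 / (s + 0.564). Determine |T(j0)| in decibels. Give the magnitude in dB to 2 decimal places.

T(0) = 1.9 / 0.564 = 3.3688
20 log₁₀(3.3688) = 10.549 dB

10.55 dB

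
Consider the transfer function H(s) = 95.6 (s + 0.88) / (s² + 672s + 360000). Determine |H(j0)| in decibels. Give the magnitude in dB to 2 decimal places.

-72.63 dB

H(0) = 95.6 × 0.88 / 360000 = 0.00023369
20 log₁₀(0.00023369) = -72.627 dB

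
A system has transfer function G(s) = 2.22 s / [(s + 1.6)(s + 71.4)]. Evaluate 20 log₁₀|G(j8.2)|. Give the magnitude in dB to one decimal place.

|j8.2| = 8.2
|j8.2 + 1.6| = √(8.2² + 1.6²) = 8.355
|j8.2 + 71.4| = √(8.2² + 71.4²) = 71.87
|G(j8.2)| = 2.22 × 8.2 / (8.355 × 71.87) = 0.030318
20 log₁₀(0.030318) = -30.37 dB

-30.4 dB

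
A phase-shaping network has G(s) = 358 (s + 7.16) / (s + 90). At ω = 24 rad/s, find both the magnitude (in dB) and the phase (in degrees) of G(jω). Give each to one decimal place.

|j24 + 7.16| = √(24² + 7.16²) = 25.05
|j24 + 90| = √(24² + 90²) = 93.15
|G(j24)| = 358 × 25.05 / 93.15 = 96.261
20 log₁₀(96.261) = 39.67 dB
∠(j24 + 7.16) = arctan(24/7.16) = 73.39°
∠(j24 + 90) = arctan(24/90) = 14.93°
∠G(j24) = 73.39° − 14.93° = 58.46°

|G| = 39.7 dB, ∠G = 58.5 deg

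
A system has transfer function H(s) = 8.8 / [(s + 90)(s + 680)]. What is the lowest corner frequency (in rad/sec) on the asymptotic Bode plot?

90 rad/sec

Break frequencies occur at each pole and zero magnitude: 90 rad/sec, 680 rad/sec.
The lowest is 90 rad/sec.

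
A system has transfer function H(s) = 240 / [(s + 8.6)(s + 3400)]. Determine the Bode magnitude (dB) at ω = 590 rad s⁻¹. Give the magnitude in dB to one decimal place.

|j590 + 8.6| = √(590² + 8.6²) = 590.1
|j590 + 3400| = √(590² + 3400²) = 3451
|H(j590)| = 240 / (590.1 × 3451) = 0.00011787
20 log₁₀(0.00011787) = -78.57 dB

-78.6 dB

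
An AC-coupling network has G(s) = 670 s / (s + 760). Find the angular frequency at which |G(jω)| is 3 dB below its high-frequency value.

760 rad/s

For a single-pole high-pass, the −3 dB point is at the pole: ω = 760 rad/s.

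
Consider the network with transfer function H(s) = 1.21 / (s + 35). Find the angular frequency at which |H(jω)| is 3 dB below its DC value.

For a single-pole low-pass, the −3 dB point is at the pole: ω = 35 rad s⁻¹.

35 rad s⁻¹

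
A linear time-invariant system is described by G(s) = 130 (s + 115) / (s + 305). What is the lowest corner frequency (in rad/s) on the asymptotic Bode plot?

Break frequencies occur at each pole and zero magnitude: 115 rad/s, 305 rad/s.
The lowest is 115 rad/s.

115 rad/s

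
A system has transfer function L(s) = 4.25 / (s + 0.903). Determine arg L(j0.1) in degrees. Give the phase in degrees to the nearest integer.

-6 deg

∠(j0.1 + 0.903) = arctan(0.1/0.903) = 6.32°
∠L(j0.1) = −6.32° = -6.32°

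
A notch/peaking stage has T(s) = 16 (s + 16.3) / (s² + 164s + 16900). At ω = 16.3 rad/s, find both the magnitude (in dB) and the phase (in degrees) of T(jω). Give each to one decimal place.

|T| = -33.2 dB, ∠T = 35.9°

|j16.3 + 16.3| = √(16.3² + 16.3²) = 23.05
|(j16.3)² + 164(j16.3) + 16900| = |16634 + j2673.2| = 1.685e+04
|T(j16.3)| = 16 × 23.05 / 1.685e+04 = 0.021892
20 log₁₀(0.021892) = -33.19 dB
∠(j16.3 + 16.3) = arctan(16.3/16.3) = 45.00°
∠[(j16.3)² + 164(j16.3) + 16900] = ∠[16634 + j2673.2] = 9.13°
∠T(j16.3) = 45.00° − 9.13° = 35.87°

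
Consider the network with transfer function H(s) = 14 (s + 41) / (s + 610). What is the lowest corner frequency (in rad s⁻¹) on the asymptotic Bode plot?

Break frequencies occur at each pole and zero magnitude: 41 rad s⁻¹, 610 rad s⁻¹.
The lowest is 41 rad s⁻¹.

41 rad s⁻¹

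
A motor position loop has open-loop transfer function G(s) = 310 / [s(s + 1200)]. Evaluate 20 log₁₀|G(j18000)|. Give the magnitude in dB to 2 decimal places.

-120.40 dB

|j18000 + 1200| = √(18000² + 1200²) = 1.804e+04
|j18000| = 1.8e+04
|G(j18000)| = 310 / (1.804e+04 × 1.8e+04) = 9.5467e-07
20 log₁₀(9.5467e-07) = -120.403 dB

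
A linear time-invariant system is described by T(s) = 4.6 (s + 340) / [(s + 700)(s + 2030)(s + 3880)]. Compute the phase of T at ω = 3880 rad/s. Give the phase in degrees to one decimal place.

-102.2 deg

∠(j3880 + 340) = arctan(3880/340) = 84.99°
∠(j3880 + 700) = arctan(3880/700) = 79.77°
∠(j3880 + 2030) = arctan(3880/2030) = 62.38°
∠(j3880 + 3880) = arctan(3880/3880) = 45.00°
∠T(j3880) = 84.99° − (79.77° + 62.38° + 45.00°) = -102.16°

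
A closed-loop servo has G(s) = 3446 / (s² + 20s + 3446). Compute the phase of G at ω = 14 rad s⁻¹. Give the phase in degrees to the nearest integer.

∠[(j14)² + 20(j14) + 3446] = ∠[3250 + j280] = 4.92°
∠G(j14) = −4.92° = -4.92°

-5°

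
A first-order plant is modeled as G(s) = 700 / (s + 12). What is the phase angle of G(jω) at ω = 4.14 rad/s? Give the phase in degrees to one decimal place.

∠(j4.14 + 12) = arctan(4.14/12) = 19.03°
∠G(j4.14) = −19.03° = -19.03°

-19.0 deg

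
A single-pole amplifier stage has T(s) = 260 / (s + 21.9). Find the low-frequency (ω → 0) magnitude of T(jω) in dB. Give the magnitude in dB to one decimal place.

T(0) = 260 / 21.9 = 11.872
20 log₁₀(11.872) = 21.49 dB

21.5 dB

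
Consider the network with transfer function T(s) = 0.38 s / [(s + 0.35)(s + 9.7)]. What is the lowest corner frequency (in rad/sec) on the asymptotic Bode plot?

0.35 rad/sec

Break frequencies occur at each pole and zero magnitude: 0.35 rad/sec, 9.7 rad/sec.
The lowest is 0.35 rad/sec.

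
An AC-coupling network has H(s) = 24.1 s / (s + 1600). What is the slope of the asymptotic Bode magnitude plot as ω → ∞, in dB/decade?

0 dB/decade

With 1 zero and 1 pole, the high-frequency asymptotic slope is 20 × (1 − 1) = 0 dB/decade.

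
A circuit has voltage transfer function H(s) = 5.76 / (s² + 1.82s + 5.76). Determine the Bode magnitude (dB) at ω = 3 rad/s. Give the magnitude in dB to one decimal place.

|(j3)² + 1.82(j3) + 5.76| = |-3.24 + j5.46| = 6.349
|H(j3)| = 5.76 / 6.349 = 0.90724
20 log₁₀(0.90724) = -0.85 dB

-0.8 dB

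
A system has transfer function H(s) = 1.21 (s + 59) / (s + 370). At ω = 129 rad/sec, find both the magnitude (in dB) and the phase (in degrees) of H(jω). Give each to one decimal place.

|j129 + 59| = √(129² + 59²) = 141.9
|j129 + 370| = √(129² + 370²) = 391.8
|H(j129)| = 1.21 × 141.9 / 391.8 = 0.43803
20 log₁₀(0.43803) = -7.17 dB
∠(j129 + 59) = arctan(129/59) = 65.42°
∠(j129 + 370) = arctan(129/370) = 19.22°
∠H(j129) = 65.42° − 19.22° = 46.20°

|H| = -7.2 dB, ∠H = 46.2°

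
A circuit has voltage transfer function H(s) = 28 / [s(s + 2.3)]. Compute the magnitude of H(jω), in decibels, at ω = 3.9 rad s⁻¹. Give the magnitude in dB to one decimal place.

4.0 dB

|j3.9 + 2.3| = √(3.9² + 2.3²) = 4.528
|j3.9| = 3.9
|H(j3.9)| = 28 / (4.528 × 3.9) = 1.5857
20 log₁₀(1.5857) = 4.00 dB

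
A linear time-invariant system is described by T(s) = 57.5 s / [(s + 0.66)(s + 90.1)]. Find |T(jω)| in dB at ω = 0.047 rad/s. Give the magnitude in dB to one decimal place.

|j0.047| = 0.047
|j0.047 + 0.66| = √(0.047² + 0.66²) = 0.6617
|j0.047 + 90.1| = √(0.047² + 90.1²) = 90.1
|T(j0.047)| = 57.5 × 0.047 / (0.6617 × 90.1) = 0.045331
20 log₁₀(0.045331) = -26.87 dB

-26.9 dB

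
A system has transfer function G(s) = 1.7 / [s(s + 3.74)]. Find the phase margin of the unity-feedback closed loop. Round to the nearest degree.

83°

Gain crossover: |G(jω)| = 1 at ω ≈ 0.451 rad s⁻¹.
∠G(j0.451) = −90° − arctan(0.451/3.74) ≈ -96.88°
PM = 180° + (-96.88°) = 83.12°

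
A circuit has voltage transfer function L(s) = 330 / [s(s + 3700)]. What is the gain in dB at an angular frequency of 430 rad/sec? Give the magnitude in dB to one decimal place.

-73.7 dB

|j430 + 3700| = √(430² + 3700²) = 3725
|j430| = 430
|L(j430)| = 330 / (3725 × 430) = 0.00020603
20 log₁₀(0.00020603) = -73.72 dB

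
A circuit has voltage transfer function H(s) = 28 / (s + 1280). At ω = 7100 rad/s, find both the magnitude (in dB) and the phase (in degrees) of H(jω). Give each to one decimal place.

|j7100 + 1280| = √(7100² + 1280²) = 7214
|H(j7100)| = 28 / 7214 = 0.0038811
20 log₁₀(0.0038811) = -48.22 dB
∠(j7100 + 1280) = arctan(7100/1280) = 79.78°
∠H(j7100) = −79.78° = -79.78°

|H| = -48.2 dB, ∠H = -79.8°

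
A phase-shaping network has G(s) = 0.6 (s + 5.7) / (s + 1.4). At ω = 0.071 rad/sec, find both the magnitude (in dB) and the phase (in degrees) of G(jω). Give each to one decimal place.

|G| = 7.7 dB, ∠G = -2.2 deg

|j0.071 + 5.7| = √(0.071² + 5.7²) = 5.7
|j0.071 + 1.4| = √(0.071² + 1.4²) = 1.402
|G(j0.071)| = 0.6 × 5.7 / 1.402 = 2.4399
20 log₁₀(2.4399) = 7.75 dB
∠(j0.071 + 5.7) = arctan(0.071/5.7) = 0.71°
∠(j0.071 + 1.4) = arctan(0.071/1.4) = 2.90°
∠G(j0.071) = 0.71° − 2.90° = -2.19°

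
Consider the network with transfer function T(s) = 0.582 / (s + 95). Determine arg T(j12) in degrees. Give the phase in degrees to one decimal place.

-7.2°

∠(j12 + 95) = arctan(12/95) = 7.20°
∠T(j12) = −7.20° = -7.20°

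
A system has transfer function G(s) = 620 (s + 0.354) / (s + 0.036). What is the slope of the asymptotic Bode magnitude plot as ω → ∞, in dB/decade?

0 dB/decade

With 1 zero and 1 pole, the high-frequency asymptotic slope is 20 × (1 − 1) = 0 dB/decade.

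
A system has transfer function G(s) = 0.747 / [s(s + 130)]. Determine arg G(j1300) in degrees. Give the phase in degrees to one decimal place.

-174.3°

∠(j1300 + 130) = arctan(1300/130) = 84.29°
∠(j1300) = 90.00°
∠G(j1300) = − (84.29° + 90.00°) = -174.29°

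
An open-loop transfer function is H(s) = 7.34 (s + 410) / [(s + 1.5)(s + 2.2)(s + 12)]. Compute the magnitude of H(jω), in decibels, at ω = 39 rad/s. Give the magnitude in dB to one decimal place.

-26.3 dB

|j39 + 410| = √(39² + 410²) = 411.9
|j39 + 1.5| = √(39² + 1.5²) = 39.03
|j39 + 2.2| = √(39² + 2.2²) = 39.06
|j39 + 12| = √(39² + 12²) = 40.8
|H(j39)| = 7.34 × 411.9 / (39.03 × 39.06 × 40.8) = 0.048595
20 log₁₀(0.048595) = -26.27 dB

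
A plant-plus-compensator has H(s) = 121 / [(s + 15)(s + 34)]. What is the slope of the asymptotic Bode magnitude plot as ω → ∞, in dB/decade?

-40 dB/decade

With 0 zeros and 2 poles, the high-frequency asymptotic slope is 20 × (0 − 2) = -40 dB/decade.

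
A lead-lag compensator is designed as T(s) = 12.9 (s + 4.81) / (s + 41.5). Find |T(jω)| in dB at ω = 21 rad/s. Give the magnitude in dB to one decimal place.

|j21 + 4.81| = √(21² + 4.81²) = 21.54
|j21 + 41.5| = √(21² + 41.5²) = 46.51
|T(j21)| = 12.9 × 21.54 / 46.51 = 5.9753
20 log₁₀(5.9753) = 15.53 dB

15.5 dB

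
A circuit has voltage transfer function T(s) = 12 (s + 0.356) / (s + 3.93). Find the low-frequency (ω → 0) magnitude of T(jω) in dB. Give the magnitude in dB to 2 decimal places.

T(0) = 12 × 0.356 / 3.93 = 1.087
20 log₁₀(1.087) = 0.725 dB

0.72 dB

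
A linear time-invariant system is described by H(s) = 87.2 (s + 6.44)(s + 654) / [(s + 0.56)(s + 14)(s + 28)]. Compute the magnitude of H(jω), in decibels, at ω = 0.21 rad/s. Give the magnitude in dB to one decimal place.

63.9 dB

|j0.21 + 6.44| = √(0.21² + 6.44²) = 6.443
|j0.21 + 654| = √(0.21² + 654²) = 654
|j0.21 + 0.56| = √(0.21² + 0.56²) = 0.5981
|j0.21 + 14| = √(0.21² + 14²) = 14
|j0.21 + 28| = √(0.21² + 28²) = 28
|H(j0.21)| = 87.2 × 6.443 × 654 / (0.5981 × 14 × 28) = 1567.1
20 log₁₀(1567.1) = 63.90 dB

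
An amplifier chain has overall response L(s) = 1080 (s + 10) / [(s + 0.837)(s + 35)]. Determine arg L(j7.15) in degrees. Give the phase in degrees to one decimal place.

-59.3°

∠(j7.15 + 10) = arctan(7.15/10) = 35.56°
∠(j7.15 + 0.837) = arctan(7.15/0.837) = 83.32°
∠(j7.15 + 35) = arctan(7.15/35) = 11.55°
∠L(j7.15) = 35.56° − (83.32° + 11.55°) = -59.30°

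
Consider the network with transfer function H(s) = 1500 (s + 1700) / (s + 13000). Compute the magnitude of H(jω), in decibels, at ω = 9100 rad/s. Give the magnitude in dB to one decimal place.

58.8 dB

|j9100 + 1700| = √(9100² + 1700²) = 9257
|j9100 + 13000| = √(9100² + 13000²) = 1.587e+04
|H(j9100)| = 1500 × 9257 / 1.587e+04 = 875.07
20 log₁₀(875.07) = 58.84 dB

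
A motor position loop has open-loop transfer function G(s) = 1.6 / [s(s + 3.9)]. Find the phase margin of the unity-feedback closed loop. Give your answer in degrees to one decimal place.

Gain crossover: |G(jω)| = 1 at ω ≈ 0.408 rad s⁻¹.
∠G(j0.408) = −90° − arctan(0.408/3.9) ≈ -95.97°
PM = 180° + (-95.97°) = 84.03°

84.0°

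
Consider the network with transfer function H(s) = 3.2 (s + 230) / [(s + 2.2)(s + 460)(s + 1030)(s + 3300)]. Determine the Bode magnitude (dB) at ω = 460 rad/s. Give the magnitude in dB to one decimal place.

-176.7 dB

|j460 + 230| = √(460² + 230²) = 514.3
|j460 + 2.2| = √(460² + 2.2²) = 460
|j460 + 460| = √(460² + 460²) = 650.5
|j460 + 1030| = √(460² + 1030²) = 1128
|j460 + 3300| = √(460² + 3300²) = 3332
|H(j460)| = 3.2 × 514.3 / (460 × 650.5 × 1128 × 3332) = 1.4632e-09
20 log₁₀(1.4632e-09) = -176.69 dB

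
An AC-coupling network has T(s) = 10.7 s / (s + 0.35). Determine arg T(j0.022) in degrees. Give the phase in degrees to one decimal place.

∠(j0.022) = 90.00°
∠(j0.022 + 0.35) = arctan(0.022/0.35) = 3.60°
∠T(j0.022) = 90.00° − 3.60° = 86.40°

86.4 deg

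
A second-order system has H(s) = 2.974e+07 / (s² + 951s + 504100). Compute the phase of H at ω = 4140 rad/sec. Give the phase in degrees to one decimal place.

∠[(j4140)² + 951(j4140) + 504100] = ∠[-1.6636e+07 + j3.9371e+06] = 166.68°
∠H(j4140) = −166.68° = -166.68°

-166.7°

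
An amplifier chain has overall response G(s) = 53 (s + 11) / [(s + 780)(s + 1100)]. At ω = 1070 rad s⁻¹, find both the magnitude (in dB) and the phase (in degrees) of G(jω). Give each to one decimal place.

|G| = -31.1 dB, ∠G = -8.7°

|j1070 + 11| = √(1070² + 11²) = 1070
|j1070 + 780| = √(1070² + 780²) = 1324
|j1070 + 1100| = √(1070² + 1100²) = 1535
|G(j1070)| = 53 × 1070 / (1324 × 1535) = 0.027911
20 log₁₀(0.027911) = -31.08 dB
∠(j1070 + 11) = arctan(1070/11) = 89.41°
∠(j1070 + 780) = arctan(1070/780) = 53.91°
∠(j1070 + 1100) = arctan(1070/1100) = 44.21°
∠G(j1070) = 89.41° − (53.91° + 44.21°) = -8.71°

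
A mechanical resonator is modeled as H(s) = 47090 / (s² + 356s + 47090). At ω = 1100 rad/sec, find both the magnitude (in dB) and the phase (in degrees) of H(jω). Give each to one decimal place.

|(j1100)² + 356(j1100) + 47090| = |-1.1629e+06 + j3.916e+05| = 1.227e+06
|H(j1100)| = 47090 / 1.227e+06 = 0.038376
20 log₁₀(0.038376) = -28.32 dB
∠[(j1100)² + 356(j1100) + 47090] = ∠[-1.1629e+06 + j3.916e+05] = 161.39°
∠H(j1100) = −161.39° = -161.39°

|H| = -28.3 dB, ∠H = -161.4°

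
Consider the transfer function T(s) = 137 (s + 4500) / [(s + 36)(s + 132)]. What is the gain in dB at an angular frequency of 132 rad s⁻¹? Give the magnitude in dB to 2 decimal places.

|j132 + 4500| = √(132² + 4500²) = 4502
|j132 + 36| = √(132² + 36²) = 136.8
|j132 + 132| = √(132² + 132²) = 186.7
|T(j132)| = 137 × 4502 / (136.8 × 186.7) = 24.148
20 log₁₀(24.148) = 27.658 dB

27.66 dB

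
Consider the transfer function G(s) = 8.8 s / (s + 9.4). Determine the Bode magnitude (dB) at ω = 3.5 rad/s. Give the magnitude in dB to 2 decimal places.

9.74 dB

|j3.5| = 3.5
|j3.5 + 9.4| = √(3.5² + 9.4²) = 10.03
|G(j3.5)| = 8.8 × 3.5 / 10.03 = 3.0706
20 log₁₀(3.0706) = 9.745 dB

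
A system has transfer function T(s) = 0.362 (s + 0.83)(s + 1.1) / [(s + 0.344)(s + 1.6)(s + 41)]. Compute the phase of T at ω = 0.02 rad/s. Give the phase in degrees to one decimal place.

∠(j0.02 + 0.83) = arctan(0.02/0.83) = 1.38°
∠(j0.02 + 1.1) = arctan(0.02/1.1) = 1.04°
∠(j0.02 + 0.344) = arctan(0.02/0.344) = 3.33°
∠(j0.02 + 1.6) = arctan(0.02/1.6) = 0.72°
∠(j0.02 + 41) = arctan(0.02/41) = 0.03°
∠T(j0.02) = 1.38° + 1.04° − (3.33° + 0.72° + 0.03°) = -1.65°

-1.6°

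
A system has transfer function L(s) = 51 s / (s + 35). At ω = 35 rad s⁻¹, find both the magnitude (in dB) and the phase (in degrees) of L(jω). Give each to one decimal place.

|j35| = 35
|j35 + 35| = √(35² + 35²) = 49.5
|L(j35)| = 51 × 35 / 49.5 = 36.062
20 log₁₀(36.062) = 31.14 dB
∠(j35) = 90.00°
∠(j35 + 35) = arctan(35/35) = 45.00°
∠L(j35) = 90.00° − 45.00° = 45.00°

|L| = 31.1 dB, ∠L = 45.0 deg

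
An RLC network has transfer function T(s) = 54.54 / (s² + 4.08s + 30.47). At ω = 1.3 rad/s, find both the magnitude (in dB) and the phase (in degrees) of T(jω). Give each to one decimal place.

|(j1.3)² + 4.08(j1.3) + 30.47| = |28.78 + j5.304| = 29.26
|T(j1.3)| = 54.54 / 29.26 = 1.8637
20 log₁₀(1.8637) = 5.41 dB
∠[(j1.3)² + 4.08(j1.3) + 30.47] = ∠[28.78 + j5.304] = 10.44°
∠T(j1.3) = −10.44° = -10.44°

|T| = 5.4 dB, ∠T = -10.4°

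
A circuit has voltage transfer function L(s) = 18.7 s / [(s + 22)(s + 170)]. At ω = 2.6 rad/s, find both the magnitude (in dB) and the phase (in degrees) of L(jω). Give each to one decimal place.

|L| = -37.8 dB, ∠L = 82.4°

|j2.6| = 2.6
|j2.6 + 22| = √(2.6² + 22²) = 22.15
|j2.6 + 170| = √(2.6² + 170²) = 170
|L(j2.6)| = 18.7 × 2.6 / (22.15 × 170) = 0.012909
20 log₁₀(0.012909) = -37.78 dB
∠(j2.6) = 90.00°
∠(j2.6 + 22) = arctan(2.6/22) = 6.74°
∠(j2.6 + 170) = arctan(2.6/170) = 0.88°
∠L(j2.6) = 90.00° − (6.74° + 0.88°) = 82.38°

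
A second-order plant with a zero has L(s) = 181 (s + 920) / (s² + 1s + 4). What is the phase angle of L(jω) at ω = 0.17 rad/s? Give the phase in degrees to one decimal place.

∠(j0.17 + 920) = arctan(0.17/920) = 0.01°
∠[(j0.17)² + 1(j0.17) + 4] = ∠[3.9711 + j0.17] = 2.45°
∠L(j0.17) = 0.01° − 2.45° = -2.44°

-2.4°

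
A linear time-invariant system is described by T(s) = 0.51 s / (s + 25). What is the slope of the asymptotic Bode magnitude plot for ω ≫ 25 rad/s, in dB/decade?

0 dB/decade

With 1 zero and 1 pole, the high-frequency asymptotic slope is 20 × (1 − 1) = 0 dB/decade.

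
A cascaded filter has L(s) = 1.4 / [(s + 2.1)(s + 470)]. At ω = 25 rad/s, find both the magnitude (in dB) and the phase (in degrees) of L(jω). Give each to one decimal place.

|L| = -78.5 dB, ∠L = -88.2°

|j25 + 2.1| = √(25² + 2.1²) = 25.09
|j25 + 470| = √(25² + 470²) = 470.7
|L(j25)| = 1.4 / (25.09 × 470.7) = 0.00011856
20 log₁₀(0.00011856) = -78.52 dB
∠(j25 + 2.1) = arctan(25/2.1) = 85.20°
∠(j25 + 470) = arctan(25/470) = 3.04°
∠L(j25) = − (85.20° + 3.04°) = -88.24°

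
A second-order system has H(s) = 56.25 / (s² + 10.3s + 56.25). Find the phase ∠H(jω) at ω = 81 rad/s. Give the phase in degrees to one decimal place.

-172.7°

∠[(j81)² + 10.3(j81) + 56.25] = ∠[-6504.8 + j834.3] = 172.69°
∠H(j81) = −172.69° = -172.69°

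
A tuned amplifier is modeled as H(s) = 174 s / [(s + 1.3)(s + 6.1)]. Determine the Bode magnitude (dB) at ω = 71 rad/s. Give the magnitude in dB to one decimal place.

7.8 dB

|j71| = 71
|j71 + 1.3| = √(71² + 1.3²) = 71.01
|j71 + 6.1| = √(71² + 6.1²) = 71.26
|H(j71)| = 174 × 71 / (71.01 × 71.26) = 2.4413
20 log₁₀(2.4413) = 7.75 dB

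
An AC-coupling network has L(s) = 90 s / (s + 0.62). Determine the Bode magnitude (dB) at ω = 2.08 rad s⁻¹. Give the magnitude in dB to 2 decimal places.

38.72 dB

|j2.08| = 2.08
|j2.08 + 0.62| = √(2.08² + 0.62²) = 2.17
|L(j2.08)| = 90 × 2.08 / 2.17 = 86.25
20 log₁₀(86.25) = 38.715 dB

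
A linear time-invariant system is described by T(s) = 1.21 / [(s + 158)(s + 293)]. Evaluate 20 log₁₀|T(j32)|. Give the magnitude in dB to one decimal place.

-91.9 dB

|j32 + 158| = √(32² + 158²) = 161.2
|j32 + 293| = √(32² + 293²) = 294.7
|T(j32)| = 1.21 / (161.2 × 294.7) = 2.5466e-05
20 log₁₀(2.5466e-05) = -91.88 dB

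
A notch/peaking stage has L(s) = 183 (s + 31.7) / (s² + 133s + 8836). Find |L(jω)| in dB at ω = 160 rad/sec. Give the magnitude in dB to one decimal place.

0.8 dB

|j160 + 31.7| = √(160² + 31.7²) = 163.1
|(j160)² + 133(j160) + 8836| = |-16764 + j21280| = 2.709e+04
|L(j160)| = 183 × 163.1 / 2.709e+04 = 1.1018
20 log₁₀(1.1018) = 0.84 dB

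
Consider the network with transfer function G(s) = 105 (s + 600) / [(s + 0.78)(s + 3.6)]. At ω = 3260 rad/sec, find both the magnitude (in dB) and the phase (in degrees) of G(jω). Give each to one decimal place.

|G| = -29.7 dB, ∠G = -100.4°

|j3260 + 600| = √(3260² + 600²) = 3315
|j3260 + 0.78| = √(3260² + 0.78²) = 3260
|j3260 + 3.6| = √(3260² + 3.6²) = 3260
|G(j3260)| = 105 × 3315 / (3260 × 3260) = 0.03275
20 log₁₀(0.03275) = -29.70 dB
∠(j3260 + 600) = arctan(3260/600) = 79.57°
∠(j3260 + 0.78) = arctan(3260/0.78) = 89.99°
∠(j3260 + 3.6) = arctan(3260/3.6) = 89.94°
∠G(j3260) = 79.57° − (89.99° + 89.94°) = -100.35°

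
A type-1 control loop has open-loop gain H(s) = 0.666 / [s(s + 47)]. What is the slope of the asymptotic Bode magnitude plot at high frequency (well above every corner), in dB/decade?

-40 dB/decade

With 0 zeros and 2 poles, the high-frequency asymptotic slope is 20 × (0 − 2) = -40 dB/decade.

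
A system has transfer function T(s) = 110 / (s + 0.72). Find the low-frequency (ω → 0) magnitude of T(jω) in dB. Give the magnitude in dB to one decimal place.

T(0) = 110 / 0.72 = 152.78
20 log₁₀(152.78) = 43.68 dB

43.7 dB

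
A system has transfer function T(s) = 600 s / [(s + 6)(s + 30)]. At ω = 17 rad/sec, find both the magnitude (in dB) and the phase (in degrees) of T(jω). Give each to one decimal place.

|j17| = 17
|j17 + 6| = √(17² + 6²) = 18.03
|j17 + 30| = √(17² + 30²) = 34.48
|T(j17)| = 600 × 17 / (18.03 × 34.48) = 16.408
20 log₁₀(16.408) = 24.30 dB
∠(j17) = 90.00°
∠(j17 + 6) = arctan(17/6) = 70.56°
∠(j17 + 30) = arctan(17/30) = 29.54°
∠T(j17) = 90.00° − (70.56° + 29.54°) = -10.10°

|T| = 24.3 dB, ∠T = -10.1°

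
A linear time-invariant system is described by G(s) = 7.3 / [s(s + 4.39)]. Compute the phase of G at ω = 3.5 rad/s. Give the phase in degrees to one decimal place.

-128.6°

∠(j3.5 + 4.39) = arctan(3.5/4.39) = 38.56°
∠(j3.5) = 90.00°
∠G(j3.5) = − (38.56° + 90.00°) = -128.56°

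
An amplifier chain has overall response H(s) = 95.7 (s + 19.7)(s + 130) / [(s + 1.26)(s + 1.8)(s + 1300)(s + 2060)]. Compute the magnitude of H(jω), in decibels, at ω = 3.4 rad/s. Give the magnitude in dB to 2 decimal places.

-43.53 dB

|j3.4 + 19.7| = √(3.4² + 19.7²) = 19.99
|j3.4 + 130| = √(3.4² + 130²) = 130
|j3.4 + 1.26| = √(3.4² + 1.26²) = 3.626
|j3.4 + 1.8| = √(3.4² + 1.8²) = 3.847
|j3.4 + 1300| = √(3.4² + 1300²) = 1300
|j3.4 + 2060| = √(3.4² + 2060²) = 2060
|H(j3.4)| = 95.7 × 19.99 × 130 / (3.626 × 3.847 × 1300 × 2060) = 0.00666
20 log₁₀(0.00666) = -43.530 dB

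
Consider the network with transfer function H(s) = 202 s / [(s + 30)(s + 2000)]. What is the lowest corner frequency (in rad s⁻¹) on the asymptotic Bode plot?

Break frequencies occur at each pole and zero magnitude: 30 rad s⁻¹, 2000 rad s⁻¹.
The lowest is 30 rad s⁻¹.

30 rad s⁻¹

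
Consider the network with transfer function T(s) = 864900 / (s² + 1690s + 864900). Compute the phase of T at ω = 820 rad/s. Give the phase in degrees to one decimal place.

∠[(j820)² + 1690(j820) + 864900] = ∠[1.925e+05 + j1.3858e+06] = 82.09°
∠T(j820) = −82.09° = -82.09°

-82.1 deg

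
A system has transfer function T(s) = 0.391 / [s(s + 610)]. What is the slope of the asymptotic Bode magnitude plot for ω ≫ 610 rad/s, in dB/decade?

With 0 zeros and 2 poles, the high-frequency asymptotic slope is 20 × (0 − 2) = -40 dB/decade.

-40 dB/decade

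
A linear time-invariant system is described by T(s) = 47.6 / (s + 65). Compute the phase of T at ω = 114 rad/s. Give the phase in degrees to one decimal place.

-60.3°

∠(j114 + 65) = arctan(114/65) = 60.31°
∠T(j114) = −60.31° = -60.31°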